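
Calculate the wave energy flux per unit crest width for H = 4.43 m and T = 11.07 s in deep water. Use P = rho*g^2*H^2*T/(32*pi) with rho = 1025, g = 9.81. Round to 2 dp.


P = rho * g^2 * H^2 * T / (32 * pi)
P = 1025 * 9.81^2 * 4.43^2 * 11.07 / (32 * pi)
P = 1025 * 96.2361 * 19.6249 * 11.07 / 100.53096
P = 213165.59 W/m

213165.59


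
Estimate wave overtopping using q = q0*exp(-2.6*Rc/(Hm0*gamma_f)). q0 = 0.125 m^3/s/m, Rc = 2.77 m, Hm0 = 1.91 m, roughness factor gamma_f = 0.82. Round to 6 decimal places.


q = q0 * exp(-2.6 * Rc / (Hm0 * gamma_f))
Exponent = -2.6 * 2.77 / (1.91 * 0.82)
= -2.6 * 2.77 / 1.5662
= -4.598391
exp(-4.598391) = 0.010068
q = 0.125 * 0.010068
q = 0.001259 m^3/s/m

0.001259


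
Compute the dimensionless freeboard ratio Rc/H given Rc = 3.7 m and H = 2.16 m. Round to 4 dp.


Relative freeboard = Rc / H
= 3.7 / 2.16
= 1.7130

1.7130


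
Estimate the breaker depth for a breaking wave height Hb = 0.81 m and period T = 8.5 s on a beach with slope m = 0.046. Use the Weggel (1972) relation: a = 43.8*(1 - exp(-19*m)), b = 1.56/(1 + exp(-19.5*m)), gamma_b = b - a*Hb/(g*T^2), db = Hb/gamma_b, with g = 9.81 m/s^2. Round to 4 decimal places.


a = 43.8 * (1 - exp(-19 * m))
exp(-19 * 0.046) = exp(-0.8740) = 0.417279
a = 43.8 * (1 - 0.417279) = 25.523176
b = 1.56 / (1 + exp(-19.5 * m))
exp(-19.5 * 0.046) = exp(-0.8970) = 0.407791
b = 1.56 / (1 + 0.407791) = 1.108119
Hb / (g * T^2) = 0.81 / (9.81 * 8.5^2) = 0.81 / 708.7725 = 0.00114282
gamma_b = b - a * Hb/(g*T^2) = 1.108119 - 25.523176 * 0.00114282 = 1.078950
db = Hb / gamma_b = 0.81 / 1.078950
db = 0.7507 m

0.7507


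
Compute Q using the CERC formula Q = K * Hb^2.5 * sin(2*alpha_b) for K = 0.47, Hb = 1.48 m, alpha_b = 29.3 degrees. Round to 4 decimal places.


Q = K * Hb^2.5 * sin(2 * alpha_b)
Hb^2.5 = 1.48^2.5 = 2.664737
sin(2 * 29.3) = sin(58.6) = 0.853551
Q = 0.47 * 2.664737 * 0.853551
Q = 1.0690 m^3/s

1.0690


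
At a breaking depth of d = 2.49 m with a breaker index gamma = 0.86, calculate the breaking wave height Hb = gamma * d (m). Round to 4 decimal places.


Hb = gamma * d
Hb = 0.86 * 2.49
Hb = 2.1414 m

2.1414


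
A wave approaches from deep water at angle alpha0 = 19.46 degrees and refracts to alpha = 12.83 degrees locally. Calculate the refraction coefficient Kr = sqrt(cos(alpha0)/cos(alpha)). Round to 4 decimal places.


Kr = sqrt(cos(alpha0) / cos(alpha))
cos(19.46) = 0.942874
cos(12.83) = 0.975033
Kr = sqrt(0.942874 / 0.975033)
Kr = sqrt(0.967018)
Kr = 0.9834

0.9834


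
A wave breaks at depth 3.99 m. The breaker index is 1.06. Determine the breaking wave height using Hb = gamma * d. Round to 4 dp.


Hb = gamma * d
Hb = 1.06 * 3.99
Hb = 4.2294 m

4.2294


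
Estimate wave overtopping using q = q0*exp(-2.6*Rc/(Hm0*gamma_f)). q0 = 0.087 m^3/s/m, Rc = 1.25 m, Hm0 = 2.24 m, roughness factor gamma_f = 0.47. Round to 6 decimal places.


q = q0 * exp(-2.6 * Rc / (Hm0 * gamma_f))
Exponent = -2.6 * 1.25 / (2.24 * 0.47)
= -2.6 * 1.25 / 1.0528
= -3.087006
exp(-3.087006) = 0.045638
q = 0.087 * 0.045638
q = 0.003971 m^3/s/m

0.003971


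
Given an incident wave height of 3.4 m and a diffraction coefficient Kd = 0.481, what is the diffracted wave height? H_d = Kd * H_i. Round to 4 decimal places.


H_d = Kd * H_i
H_d = 0.481 * 3.4
H_d = 1.6354 m

1.6354


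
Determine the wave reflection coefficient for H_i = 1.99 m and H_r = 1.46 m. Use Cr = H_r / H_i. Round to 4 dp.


Cr = H_r / H_i
Cr = 1.46 / 1.99
Cr = 0.7337

0.7337


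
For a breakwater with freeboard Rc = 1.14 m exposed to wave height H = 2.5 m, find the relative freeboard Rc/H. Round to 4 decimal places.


Relative freeboard = Rc / H
= 1.14 / 2.5
= 0.4560

0.4560


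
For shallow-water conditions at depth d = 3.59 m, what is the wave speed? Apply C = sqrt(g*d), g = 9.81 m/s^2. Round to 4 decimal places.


Using the shallow-water approximation:
C = sqrt(g * d) = sqrt(9.81 * 3.59)
C = sqrt(35.2179)
C = 5.9345 m/s

5.9345


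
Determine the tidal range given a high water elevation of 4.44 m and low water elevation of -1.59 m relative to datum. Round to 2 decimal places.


Tidal range = High water - Low water
Tidal range = 4.44 - (-1.59)
Tidal range = 6.03 m

6.03


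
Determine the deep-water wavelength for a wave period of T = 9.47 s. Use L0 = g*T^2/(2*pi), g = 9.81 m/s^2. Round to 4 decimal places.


L0 = g * T^2 / (2 * pi)
L0 = 9.81 * 9.47^2 / (2 * pi)
L0 = 9.81 * 89.6809 / 6.28319
L0 = 879.7696 / 6.28319
L0 = 140.0197 m

140.0197


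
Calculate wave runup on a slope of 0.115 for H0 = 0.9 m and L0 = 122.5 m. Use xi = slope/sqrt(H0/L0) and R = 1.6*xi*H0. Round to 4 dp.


xi = slope / sqrt(H0/L0)
H0/L0 = 0.9/122.5 = 0.007347
sqrt(0.007347) = 0.085714
xi = 0.115 / 0.085714 = 1.341667
R = 1.6 * xi * H0 = 1.6 * 1.341667 * 0.9
R = 1.9320 m

1.9320


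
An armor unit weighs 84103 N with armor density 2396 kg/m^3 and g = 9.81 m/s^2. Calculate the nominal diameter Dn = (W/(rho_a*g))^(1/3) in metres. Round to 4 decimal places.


V = W / (rho_a * g)
V = 84103 / (2396 * 9.81)
V = 84103 / 23504.76
V = 3.578126 m^3
Dn = V^(1/3) = 3.578126^(1/3)
Dn = 1.5295 m

1.5295


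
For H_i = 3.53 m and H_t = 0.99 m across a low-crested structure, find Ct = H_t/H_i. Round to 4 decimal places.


Ct = H_t / H_i
Ct = 0.99 / 3.53
Ct = 0.2805

0.2805


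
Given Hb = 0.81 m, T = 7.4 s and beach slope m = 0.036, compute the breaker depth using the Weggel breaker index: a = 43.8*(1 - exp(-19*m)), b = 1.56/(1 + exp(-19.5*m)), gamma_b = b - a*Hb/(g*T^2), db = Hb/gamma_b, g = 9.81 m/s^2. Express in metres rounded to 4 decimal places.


a = 43.8 * (1 - exp(-19 * m))
exp(-19 * 0.036) = exp(-0.6840) = 0.504595
a = 43.8 * (1 - 0.504595) = 21.698758
b = 1.56 / (1 + exp(-19.5 * m))
exp(-19.5 * 0.036) = exp(-0.7020) = 0.495593
b = 1.56 / (1 + 0.495593) = 1.043064
Hb / (g * T^2) = 0.81 / (9.81 * 7.4^2) = 0.81 / 537.1956 = 0.00150783
gamma_b = b - a * Hb/(g*T^2) = 1.043064 - 21.698758 * 0.00150783 = 1.010346
db = Hb / gamma_b = 0.81 / 1.010346
db = 0.8017 m

0.8017


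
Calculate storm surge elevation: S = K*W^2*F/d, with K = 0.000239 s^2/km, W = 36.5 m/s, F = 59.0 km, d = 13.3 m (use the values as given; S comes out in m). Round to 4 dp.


S = K * W^2 * F / d
W^2 = 36.5^2 = 1332.25
S = 0.000239 * 1332.25 * 59.0 / 13.3
Numerator = 0.000239 * 1332.25 * 59.0 = 18.786057
S = 18.786057 / 13.3 = 1.4125 m

1.4125


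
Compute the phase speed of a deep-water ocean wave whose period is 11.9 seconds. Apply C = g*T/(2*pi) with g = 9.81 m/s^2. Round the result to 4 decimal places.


We use the deep-water celerity formula:
C = g * T / (2 * pi)
C = 9.81 * 11.9 / (2 * 3.14159...)
C = 116.739000 / 6.283185
C = 18.5796 m/s

18.5796


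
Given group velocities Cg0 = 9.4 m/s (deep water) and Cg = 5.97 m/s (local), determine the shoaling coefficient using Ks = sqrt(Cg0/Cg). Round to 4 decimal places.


Ks = sqrt(Cg0 / Cg)
Ks = sqrt(9.4 / 5.97)
Ks = sqrt(1.5745)
Ks = 1.2548

1.2548


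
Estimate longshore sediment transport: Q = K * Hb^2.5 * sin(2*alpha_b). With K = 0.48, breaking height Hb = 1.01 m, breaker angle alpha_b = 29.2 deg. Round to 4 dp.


Q = K * Hb^2.5 * sin(2 * alpha_b)
Hb^2.5 = 1.01^2.5 = 1.025188
sin(2 * 29.2) = sin(58.4) = 0.851727
Q = 0.48 * 1.025188 * 0.851727
Q = 0.4191 m^3/s

0.4191


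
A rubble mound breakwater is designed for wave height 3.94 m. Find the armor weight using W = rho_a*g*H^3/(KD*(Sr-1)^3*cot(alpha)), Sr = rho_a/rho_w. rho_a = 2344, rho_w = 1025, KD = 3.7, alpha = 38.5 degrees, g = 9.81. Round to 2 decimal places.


Sr = rho_a / rho_w = 2344 / 1025 = 2.286829
(Sr - 1) = 1.286829
(Sr - 1)^3 = 2.130899
cot(38.5) = 1 / tan(38.5) = 1 / 0.795436 = 1.257172
Numerator = 2344 * 9.81 * 3.94^3 = 1406420.7984
Denominator = 3.7 * 2.130899 * 1.257172 = 9.911955
W = 1406420.7984 / 9.911955
W = 141891.36 N

141891.36


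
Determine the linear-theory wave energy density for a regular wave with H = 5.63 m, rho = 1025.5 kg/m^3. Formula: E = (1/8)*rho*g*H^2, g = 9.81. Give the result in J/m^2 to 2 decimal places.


E = (1/8) * rho * g * H^2
E = (1/8) * 1025.5 * 9.81 * 5.63^2
E = 0.125 * 1025.5 * 9.81 * 31.6969
E = 39859.47 J/m^2

39859.47


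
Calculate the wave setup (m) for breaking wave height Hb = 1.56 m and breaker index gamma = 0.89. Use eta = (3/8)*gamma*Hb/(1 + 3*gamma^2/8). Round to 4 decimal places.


eta = (3/8) * gamma * Hb / (1 + 3*gamma^2/8)
Numerator = (3/8) * 0.89 * 1.56 = 0.520650
Denominator = 1 + 3*0.89^2/8 = 1 + 0.297038 = 1.297038
eta = 0.520650 / 1.297038
eta = 0.4014 m

0.4014


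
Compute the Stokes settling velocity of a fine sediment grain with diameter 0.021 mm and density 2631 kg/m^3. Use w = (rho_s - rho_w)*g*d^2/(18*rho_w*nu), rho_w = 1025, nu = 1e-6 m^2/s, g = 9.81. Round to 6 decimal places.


w = (rho_s - rho_w) * g * d^2 / (18 * rho_w * nu)
d = 0.021 mm = 0.000021 m
rho_s - rho_w = 2631 - 1025 = 1606
Numerator = 1606 * 9.81 * (0.000021)^2 = 0.000006947893
Denominator = 18 * 1025 * 1e-6 = 0.018450
w = 0.000377 m/s

0.000377


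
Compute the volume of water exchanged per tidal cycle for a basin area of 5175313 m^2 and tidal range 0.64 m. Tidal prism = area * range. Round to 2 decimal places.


Tidal prism = Area * Tidal range
P = 5175313 * 0.64
P = 3312200.32 m^3

3312200.32


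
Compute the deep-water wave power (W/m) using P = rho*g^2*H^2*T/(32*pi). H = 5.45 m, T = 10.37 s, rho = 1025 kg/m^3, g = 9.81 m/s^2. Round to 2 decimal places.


P = rho * g^2 * H^2 * T / (32 * pi)
P = 1025 * 9.81^2 * 5.45^2 * 10.37 / (32 * pi)
P = 1025 * 96.2361 * 29.7025 * 10.37 / 100.53096
P = 302227.37 W/m

302227.37


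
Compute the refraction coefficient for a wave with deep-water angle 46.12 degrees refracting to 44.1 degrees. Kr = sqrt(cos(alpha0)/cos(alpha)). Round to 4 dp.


Kr = sqrt(cos(alpha0) / cos(alpha))
cos(46.12) = 0.693150
cos(44.1) = 0.718126
Kr = sqrt(0.693150 / 0.718126)
Kr = sqrt(0.965221)
Kr = 0.9825

0.9825


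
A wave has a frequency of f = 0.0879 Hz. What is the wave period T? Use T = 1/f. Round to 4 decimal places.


T = 1 / f
T = 1 / 0.0879
T = 11.3766 s

11.3766


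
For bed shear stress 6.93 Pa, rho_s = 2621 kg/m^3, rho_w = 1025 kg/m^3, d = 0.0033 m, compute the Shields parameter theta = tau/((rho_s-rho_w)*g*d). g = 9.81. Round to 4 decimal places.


theta = tau / ((rho_s - rho_w) * g * d)
rho_s - rho_w = 2621 - 1025 = 1596
Denominator = 1596 * 9.81 * 0.0033 = 51.667308
theta = 6.93 / 51.667308
theta = 0.1341

0.1341


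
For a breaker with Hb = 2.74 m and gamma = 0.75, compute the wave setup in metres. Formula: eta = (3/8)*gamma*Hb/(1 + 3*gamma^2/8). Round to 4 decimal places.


eta = (3/8) * gamma * Hb / (1 + 3*gamma^2/8)
Numerator = (3/8) * 0.75 * 2.74 = 0.770625
Denominator = 1 + 3*0.75^2/8 = 1 + 0.210938 = 1.210938
eta = 0.770625 / 1.210938
eta = 0.6364 m

0.6364


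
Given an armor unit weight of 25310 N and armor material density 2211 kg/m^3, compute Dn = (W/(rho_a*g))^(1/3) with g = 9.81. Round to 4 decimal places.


V = W / (rho_a * g)
V = 25310 / (2211 * 9.81)
V = 25310 / 21689.91
V = 1.166902 m^3
Dn = V^(1/3) = 1.166902^(1/3)
Dn = 1.0528 m

1.0528


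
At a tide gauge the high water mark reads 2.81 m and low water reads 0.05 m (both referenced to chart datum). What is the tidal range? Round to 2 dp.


Tidal range = High water - Low water
Tidal range = 2.81 - (0.05)
Tidal range = 2.76 m

2.76


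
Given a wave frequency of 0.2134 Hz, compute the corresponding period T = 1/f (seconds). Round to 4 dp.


T = 1 / f
T = 1 / 0.2134
T = 4.6860 s

4.6860


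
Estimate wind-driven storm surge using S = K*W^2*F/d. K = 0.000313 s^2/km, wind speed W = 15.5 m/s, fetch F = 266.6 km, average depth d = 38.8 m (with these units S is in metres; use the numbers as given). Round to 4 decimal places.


S = K * W^2 * F / d
W^2 = 15.5^2 = 240.25
S = 0.000313 * 240.25 * 266.6 / 38.8
Numerator = 0.000313 * 240.25 * 266.6 = 20.047853
S = 20.047853 / 38.8 = 0.5167 m

0.5167


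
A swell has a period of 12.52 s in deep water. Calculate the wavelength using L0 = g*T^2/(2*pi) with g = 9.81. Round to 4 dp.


L0 = g * T^2 / (2 * pi)
L0 = 9.81 * 12.52^2 / (2 * pi)
L0 = 9.81 * 156.7504 / 6.28319
L0 = 1537.7214 / 6.28319
L0 = 244.7360 m

244.7360


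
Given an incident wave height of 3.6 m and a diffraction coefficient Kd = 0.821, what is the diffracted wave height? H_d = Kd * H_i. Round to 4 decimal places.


H_d = Kd * H_i
H_d = 0.821 * 3.6
H_d = 2.9556 m

2.9556


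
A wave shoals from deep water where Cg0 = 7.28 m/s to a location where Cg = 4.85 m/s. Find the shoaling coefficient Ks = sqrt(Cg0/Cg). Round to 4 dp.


Ks = sqrt(Cg0 / Cg)
Ks = sqrt(7.28 / 4.85)
Ks = sqrt(1.5010)
Ks = 1.2252

1.2252


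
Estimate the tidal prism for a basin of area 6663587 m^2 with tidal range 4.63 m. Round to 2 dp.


Tidal prism = Area * Tidal range
P = 6663587 * 4.63
P = 30852407.81 m^3

30852407.81


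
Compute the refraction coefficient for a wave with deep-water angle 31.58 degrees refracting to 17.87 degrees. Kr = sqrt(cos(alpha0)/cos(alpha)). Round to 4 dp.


Kr = sqrt(cos(alpha0) / cos(alpha))
cos(31.58) = 0.851910
cos(17.87) = 0.951755
Kr = sqrt(0.851910 / 0.951755)
Kr = sqrt(0.895093)
Kr = 0.9461

0.9461


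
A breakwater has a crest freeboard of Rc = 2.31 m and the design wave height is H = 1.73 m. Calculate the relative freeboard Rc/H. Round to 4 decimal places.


Relative freeboard = Rc / H
= 2.31 / 1.73
= 1.3353

1.3353


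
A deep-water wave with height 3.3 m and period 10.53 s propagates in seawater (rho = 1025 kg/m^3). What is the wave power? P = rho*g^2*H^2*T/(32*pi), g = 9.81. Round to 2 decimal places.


P = rho * g^2 * H^2 * T / (32 * pi)
P = 1025 * 9.81^2 * 3.3^2 * 10.53 / (32 * pi)
P = 1025 * 96.2361 * 10.8900 * 10.53 / 100.53096
P = 112517.04 W/m

112517.04


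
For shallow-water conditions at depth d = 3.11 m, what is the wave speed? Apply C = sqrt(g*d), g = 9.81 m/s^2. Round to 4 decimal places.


Using the shallow-water approximation:
C = sqrt(g * d) = sqrt(9.81 * 3.11)
C = sqrt(30.5091)
C = 5.5235 m/s

5.5235


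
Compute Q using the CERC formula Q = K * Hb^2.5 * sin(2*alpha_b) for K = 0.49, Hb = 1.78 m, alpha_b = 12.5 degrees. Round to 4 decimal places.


Q = K * Hb^2.5 * sin(2 * alpha_b)
Hb^2.5 = 1.78^2.5 = 4.227173
sin(2 * 12.5) = sin(25.0) = 0.422618
Q = 0.49 * 4.227173 * 0.422618
Q = 0.8754 m^3/s

0.8754


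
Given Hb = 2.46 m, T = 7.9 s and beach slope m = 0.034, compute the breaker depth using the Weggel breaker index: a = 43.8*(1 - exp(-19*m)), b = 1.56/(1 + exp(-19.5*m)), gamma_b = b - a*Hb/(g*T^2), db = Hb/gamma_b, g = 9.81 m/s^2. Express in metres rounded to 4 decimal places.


a = 43.8 * (1 - exp(-19 * m))
exp(-19 * 0.034) = exp(-0.6460) = 0.524138
a = 43.8 * (1 - 0.524138) = 20.842749
b = 1.56 / (1 + exp(-19.5 * m))
exp(-19.5 * 0.034) = exp(-0.6630) = 0.515303
b = 1.56 / (1 + 0.515303) = 1.029497
Hb / (g * T^2) = 2.46 / (9.81 * 7.9^2) = 2.46 / 612.2421 = 0.00401802
gamma_b = b - a * Hb/(g*T^2) = 1.029497 - 20.842749 * 0.00401802 = 0.945750
db = Hb / gamma_b = 2.46 / 0.945750
db = 2.6011 m

2.6011


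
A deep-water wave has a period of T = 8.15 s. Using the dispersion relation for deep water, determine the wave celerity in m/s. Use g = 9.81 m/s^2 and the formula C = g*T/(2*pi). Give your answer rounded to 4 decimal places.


We use the deep-water celerity formula:
C = g * T / (2 * pi)
C = 9.81 * 8.15 / (2 * 3.14159...)
C = 79.951500 / 6.283185
C = 12.7247 m/s

12.7247


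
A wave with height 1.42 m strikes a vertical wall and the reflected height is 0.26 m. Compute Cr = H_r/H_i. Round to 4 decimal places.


Cr = H_r / H_i
Cr = 0.26 / 1.42
Cr = 0.1831

0.1831


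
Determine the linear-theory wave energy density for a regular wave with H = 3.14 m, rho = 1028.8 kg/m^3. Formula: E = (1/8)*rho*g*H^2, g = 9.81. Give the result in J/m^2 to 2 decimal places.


E = (1/8) * rho * g * H^2
E = (1/8) * 1028.8 * 9.81 * 3.14^2
E = 0.125 * 1028.8 * 9.81 * 9.8596
E = 12438.54 J/m^2

12438.54


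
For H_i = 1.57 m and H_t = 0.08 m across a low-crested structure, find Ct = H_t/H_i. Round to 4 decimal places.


Ct = H_t / H_i
Ct = 0.08 / 1.57
Ct = 0.0510

0.0510


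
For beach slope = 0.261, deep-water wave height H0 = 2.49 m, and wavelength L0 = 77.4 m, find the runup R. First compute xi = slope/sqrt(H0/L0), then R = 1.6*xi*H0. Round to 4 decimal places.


xi = slope / sqrt(H0/L0)
H0/L0 = 2.49/77.4 = 0.032171
sqrt(0.032171) = 0.179361
xi = 0.261 / 0.179361 = 1.455162
R = 1.6 * xi * H0 = 1.6 * 1.455162 * 2.49
R = 5.7974 m

5.7974


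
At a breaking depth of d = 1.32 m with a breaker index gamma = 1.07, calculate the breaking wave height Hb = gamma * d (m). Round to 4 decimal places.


Hb = gamma * d
Hb = 1.07 * 1.32
Hb = 1.4124 m

1.4124


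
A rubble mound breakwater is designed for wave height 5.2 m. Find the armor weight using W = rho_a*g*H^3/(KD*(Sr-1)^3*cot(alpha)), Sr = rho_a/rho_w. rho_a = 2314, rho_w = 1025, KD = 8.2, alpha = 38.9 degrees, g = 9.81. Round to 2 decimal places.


Sr = rho_a / rho_w = 2314 / 1025 = 2.257561
(Sr - 1) = 1.257561
(Sr - 1)^3 = 1.988782
cot(38.9) = 1 / tan(38.9) = 1 / 0.806898 = 1.239314
Numerator = 2314 * 9.81 * 5.2^3 = 3191849.4067
Denominator = 8.2 * 1.988782 * 1.239314 = 20.210740
W = 3191849.4067 / 20.210740
W = 157928.38 N

157928.38


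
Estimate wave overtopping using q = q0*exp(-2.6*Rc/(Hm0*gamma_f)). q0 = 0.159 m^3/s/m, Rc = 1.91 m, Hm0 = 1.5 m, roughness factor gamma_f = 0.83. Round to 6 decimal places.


q = q0 * exp(-2.6 * Rc / (Hm0 * gamma_f))
Exponent = -2.6 * 1.91 / (1.5 * 0.83)
= -2.6 * 1.91 / 1.2450
= -3.988755
exp(-3.988755) = 0.018523
q = 0.159 * 0.018523
q = 0.002945 m^3/s/m

0.002945


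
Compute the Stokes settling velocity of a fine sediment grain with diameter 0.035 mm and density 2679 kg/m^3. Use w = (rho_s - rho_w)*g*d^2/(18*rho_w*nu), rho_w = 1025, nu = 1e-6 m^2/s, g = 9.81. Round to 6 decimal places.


w = (rho_s - rho_w) * g * d^2 / (18 * rho_w * nu)
d = 0.035 mm = 0.000035 m
rho_s - rho_w = 2679 - 1025 = 1654
Numerator = 1654 * 9.81 * (0.000035)^2 = 0.000019876532
Denominator = 18 * 1025 * 1e-6 = 0.018450
w = 0.001077 m/s

0.001077


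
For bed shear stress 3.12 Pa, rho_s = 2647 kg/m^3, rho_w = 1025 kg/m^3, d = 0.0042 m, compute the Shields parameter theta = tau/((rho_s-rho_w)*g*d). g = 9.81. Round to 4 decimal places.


theta = tau / ((rho_s - rho_w) * g * d)
rho_s - rho_w = 2647 - 1025 = 1622
Denominator = 1622 * 9.81 * 0.0042 = 66.829644
theta = 3.12 / 66.829644
theta = 0.0467

0.0467


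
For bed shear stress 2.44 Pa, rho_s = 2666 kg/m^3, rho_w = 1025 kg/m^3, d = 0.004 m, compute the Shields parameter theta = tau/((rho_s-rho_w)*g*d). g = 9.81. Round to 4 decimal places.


theta = tau / ((rho_s - rho_w) * g * d)
rho_s - rho_w = 2666 - 1025 = 1641
Denominator = 1641 * 9.81 * 0.004 = 64.392840
theta = 2.44 / 64.392840
theta = 0.0379

0.0379


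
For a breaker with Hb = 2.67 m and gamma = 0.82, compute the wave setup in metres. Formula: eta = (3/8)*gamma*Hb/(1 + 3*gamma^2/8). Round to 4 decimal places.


eta = (3/8) * gamma * Hb / (1 + 3*gamma^2/8)
Numerator = (3/8) * 0.82 * 2.67 = 0.821025
Denominator = 1 + 3*0.82^2/8 = 1 + 0.252150 = 1.252150
eta = 0.821025 / 1.252150
eta = 0.6557 m

0.6557


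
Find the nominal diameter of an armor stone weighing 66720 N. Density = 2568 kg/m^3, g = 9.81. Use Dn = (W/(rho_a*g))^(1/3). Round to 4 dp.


V = W / (rho_a * g)
V = 66720 / (2568 * 9.81)
V = 66720 / 25192.08
V = 2.648451 m^3
Dn = V^(1/3) = 2.648451^(1/3)
Dn = 1.3836 m

1.3836


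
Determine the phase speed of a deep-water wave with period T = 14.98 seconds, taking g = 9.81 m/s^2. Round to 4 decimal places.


We use the deep-water celerity formula:
C = g * T / (2 * pi)
C = 9.81 * 14.98 / (2 * 3.14159...)
C = 146.953800 / 6.283185
C = 23.3884 m/s

23.3884


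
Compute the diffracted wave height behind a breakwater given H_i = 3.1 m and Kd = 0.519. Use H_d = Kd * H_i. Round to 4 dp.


H_d = Kd * H_i
H_d = 0.519 * 3.1
H_d = 1.6089 m

1.6089


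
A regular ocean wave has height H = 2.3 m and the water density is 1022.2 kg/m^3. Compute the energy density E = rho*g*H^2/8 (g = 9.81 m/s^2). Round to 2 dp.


E = (1/8) * rho * g * H^2
E = (1/8) * 1022.2 * 9.81 * 2.3^2
E = 0.125 * 1022.2 * 9.81 * 5.2900
E = 6630.87 J/m^2

6630.87


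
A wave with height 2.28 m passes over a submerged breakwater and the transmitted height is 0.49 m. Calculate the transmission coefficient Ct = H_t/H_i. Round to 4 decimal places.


Ct = H_t / H_i
Ct = 0.49 / 2.28
Ct = 0.2149

0.2149


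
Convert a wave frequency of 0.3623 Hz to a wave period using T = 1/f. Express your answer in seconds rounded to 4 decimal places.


T = 1 / f
T = 1 / 0.3623
T = 2.7601 s

2.7601


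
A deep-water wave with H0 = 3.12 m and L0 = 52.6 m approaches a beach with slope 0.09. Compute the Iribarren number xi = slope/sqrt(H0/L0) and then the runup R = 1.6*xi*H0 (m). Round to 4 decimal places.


xi = slope / sqrt(H0/L0)
H0/L0 = 3.12/52.6 = 0.059316
sqrt(0.059316) = 0.243548
xi = 0.09 / 0.243548 = 0.369537
R = 1.6 * xi * H0 = 1.6 * 0.369537 * 3.12
R = 1.8447 m

1.8447


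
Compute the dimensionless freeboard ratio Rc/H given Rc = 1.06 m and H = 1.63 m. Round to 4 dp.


Relative freeboard = Rc / H
= 1.06 / 1.63
= 0.6503

0.6503


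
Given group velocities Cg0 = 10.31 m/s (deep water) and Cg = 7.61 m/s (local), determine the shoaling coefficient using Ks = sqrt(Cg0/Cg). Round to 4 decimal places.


Ks = sqrt(Cg0 / Cg)
Ks = sqrt(10.31 / 7.61)
Ks = sqrt(1.3548)
Ks = 1.1640

1.1640


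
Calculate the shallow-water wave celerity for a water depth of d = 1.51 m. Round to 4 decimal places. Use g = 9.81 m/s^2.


Using the shallow-water approximation:
C = sqrt(g * d) = sqrt(9.81 * 1.51)
C = sqrt(14.8131)
C = 3.8488 m/s

3.8488


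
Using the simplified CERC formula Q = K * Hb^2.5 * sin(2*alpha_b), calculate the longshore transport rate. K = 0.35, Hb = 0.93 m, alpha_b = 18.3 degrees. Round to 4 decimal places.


Q = K * Hb^2.5 * sin(2 * alpha_b)
Hb^2.5 = 0.93^2.5 = 0.834079
sin(2 * 18.3) = sin(36.6) = 0.596225
Q = 0.35 * 0.834079 * 0.596225
Q = 0.1741 m^3/s

0.1741


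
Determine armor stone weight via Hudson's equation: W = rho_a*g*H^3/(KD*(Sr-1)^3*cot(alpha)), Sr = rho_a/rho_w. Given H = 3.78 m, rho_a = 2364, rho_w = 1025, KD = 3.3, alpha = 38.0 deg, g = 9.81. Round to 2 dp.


Sr = rho_a / rho_w = 2364 / 1025 = 2.306341
(Sr - 1) = 1.306341
(Sr - 1)^3 = 2.229308
cot(38.0) = 1 / tan(38.0) = 1 / 0.781286 = 1.279942
Numerator = 2364 * 9.81 * 3.78^3 = 1252540.7934
Denominator = 3.3 * 2.229308 * 1.279942 = 9.416169
W = 1252540.7934 / 9.416169
W = 133020.21 N

133020.21


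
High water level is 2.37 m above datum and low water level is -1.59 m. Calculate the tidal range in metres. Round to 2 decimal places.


Tidal range = High water - Low water
Tidal range = 2.37 - (-1.59)
Tidal range = 3.96 m

3.96


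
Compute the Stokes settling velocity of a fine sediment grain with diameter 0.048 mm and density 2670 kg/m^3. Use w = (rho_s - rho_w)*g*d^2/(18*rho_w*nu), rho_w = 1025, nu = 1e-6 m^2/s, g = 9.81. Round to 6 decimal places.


w = (rho_s - rho_w) * g * d^2 / (18 * rho_w * nu)
d = 0.048 mm = 0.000048 m
rho_s - rho_w = 2670 - 1025 = 1645
Numerator = 1645 * 9.81 * (0.000048)^2 = 0.000037180685
Denominator = 18 * 1025 * 1e-6 = 0.018450
w = 0.002015 m/s

0.002015


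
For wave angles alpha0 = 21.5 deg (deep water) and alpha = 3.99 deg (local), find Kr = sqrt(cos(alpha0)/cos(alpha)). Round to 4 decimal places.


Kr = sqrt(cos(alpha0) / cos(alpha))
cos(21.5) = 0.930418
cos(3.99) = 0.997576
Kr = sqrt(0.930418 / 0.997576)
Kr = sqrt(0.932678)
Kr = 0.9658

0.9658


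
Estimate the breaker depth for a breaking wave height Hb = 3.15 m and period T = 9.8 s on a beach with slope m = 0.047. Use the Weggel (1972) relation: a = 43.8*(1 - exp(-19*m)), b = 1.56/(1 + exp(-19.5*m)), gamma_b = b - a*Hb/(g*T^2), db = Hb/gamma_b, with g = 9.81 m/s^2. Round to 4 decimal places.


a = 43.8 * (1 - exp(-19 * m))
exp(-19 * 0.047) = exp(-0.8930) = 0.409426
a = 43.8 * (1 - 0.409426) = 25.867157
b = 1.56 / (1 + exp(-19.5 * m))
exp(-19.5 * 0.047) = exp(-0.9165) = 0.399916
b = 1.56 / (1 + 0.399916) = 1.114352
Hb / (g * T^2) = 3.15 / (9.81 * 9.8^2) = 3.15 / 942.1524 = 0.00334341
gamma_b = b - a * Hb/(g*T^2) = 1.114352 - 25.867157 * 0.00334341 = 1.027868
db = Hb / gamma_b = 3.15 / 1.027868
db = 3.0646 m

3.0646


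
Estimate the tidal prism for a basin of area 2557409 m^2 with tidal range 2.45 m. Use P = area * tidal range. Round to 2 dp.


Tidal prism = Area * Tidal range
P = 2557409 * 2.45
P = 6265652.05 m^3

6265652.05


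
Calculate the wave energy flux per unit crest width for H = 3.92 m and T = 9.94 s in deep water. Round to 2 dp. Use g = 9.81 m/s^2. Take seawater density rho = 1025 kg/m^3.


P = rho * g^2 * H^2 * T / (32 * pi)
P = 1025 * 9.81^2 * 3.92^2 * 9.94 / (32 * pi)
P = 1025 * 96.2361 * 15.3664 * 9.94 / 100.53096
P = 149872.02 W/m

149872.02


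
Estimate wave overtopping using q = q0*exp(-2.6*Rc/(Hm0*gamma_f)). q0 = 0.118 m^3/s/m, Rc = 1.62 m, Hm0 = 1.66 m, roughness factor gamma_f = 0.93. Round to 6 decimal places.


q = q0 * exp(-2.6 * Rc / (Hm0 * gamma_f))
Exponent = -2.6 * 1.62 / (1.66 * 0.93)
= -2.6 * 1.62 / 1.5438
= -2.728333
exp(-2.728333) = 0.065328
q = 0.118 * 0.065328
q = 0.007709 m^3/s/m

0.007709


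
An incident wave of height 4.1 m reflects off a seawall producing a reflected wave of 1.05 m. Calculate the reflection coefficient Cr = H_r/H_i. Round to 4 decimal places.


Cr = H_r / H_i
Cr = 1.05 / 4.1
Cr = 0.2561

0.2561


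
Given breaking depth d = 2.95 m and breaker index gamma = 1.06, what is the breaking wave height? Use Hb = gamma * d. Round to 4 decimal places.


Hb = gamma * d
Hb = 1.06 * 2.95
Hb = 3.1270 m

3.1270


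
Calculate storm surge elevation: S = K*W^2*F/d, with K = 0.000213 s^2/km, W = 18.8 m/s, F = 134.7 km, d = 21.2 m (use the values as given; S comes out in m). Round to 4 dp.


S = K * W^2 * F / d
W^2 = 18.8^2 = 353.44
S = 0.000213 * 353.44 * 134.7 / 21.2
Numerator = 0.000213 * 353.44 * 134.7 = 10.140582
S = 10.140582 / 21.2 = 0.4783 m

0.4783


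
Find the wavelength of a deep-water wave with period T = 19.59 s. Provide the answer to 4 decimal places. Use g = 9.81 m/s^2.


L0 = g * T^2 / (2 * pi)
L0 = 9.81 * 19.59^2 / (2 * pi)
L0 = 9.81 * 383.7681 / 6.28319
L0 = 3764.7651 / 6.28319
L0 = 599.1810 m

599.1810


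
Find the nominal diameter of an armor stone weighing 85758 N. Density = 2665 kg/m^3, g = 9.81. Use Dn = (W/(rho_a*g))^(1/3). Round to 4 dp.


V = W / (rho_a * g)
V = 85758 / (2665 * 9.81)
V = 85758 / 26143.65
V = 3.280261 m^3
Dn = V^(1/3) = 3.280261^(1/3)
Dn = 1.4858 m

1.4858


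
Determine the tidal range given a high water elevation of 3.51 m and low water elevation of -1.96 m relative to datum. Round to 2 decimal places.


Tidal range = High water - Low water
Tidal range = 3.51 - (-1.96)
Tidal range = 5.47 m

5.47


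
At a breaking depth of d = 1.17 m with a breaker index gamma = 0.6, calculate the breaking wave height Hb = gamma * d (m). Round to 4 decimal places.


Hb = gamma * d
Hb = 0.6 * 1.17
Hb = 0.7020 m

0.7020


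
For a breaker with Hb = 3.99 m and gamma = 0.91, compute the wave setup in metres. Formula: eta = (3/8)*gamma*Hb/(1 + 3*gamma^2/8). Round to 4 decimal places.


eta = (3/8) * gamma * Hb / (1 + 3*gamma^2/8)
Numerator = (3/8) * 0.91 * 3.99 = 1.361588
Denominator = 1 + 3*0.91^2/8 = 1 + 0.310538 = 1.310538
eta = 1.361588 / 1.310538
eta = 1.0390 m

1.0390


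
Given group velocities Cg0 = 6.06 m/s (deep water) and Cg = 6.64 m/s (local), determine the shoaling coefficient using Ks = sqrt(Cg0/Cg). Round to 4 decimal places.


Ks = sqrt(Cg0 / Cg)
Ks = sqrt(6.06 / 6.64)
Ks = sqrt(0.9127)
Ks = 0.9553

0.9553


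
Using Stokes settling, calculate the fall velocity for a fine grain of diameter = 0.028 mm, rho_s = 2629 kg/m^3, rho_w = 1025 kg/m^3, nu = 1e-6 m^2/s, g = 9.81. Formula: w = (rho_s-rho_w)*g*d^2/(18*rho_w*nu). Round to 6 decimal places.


w = (rho_s - rho_w) * g * d^2 / (18 * rho_w * nu)
d = 0.028 mm = 0.000028 m
rho_s - rho_w = 2629 - 1025 = 1604
Numerator = 1604 * 9.81 * (0.000028)^2 = 0.000012336428
Denominator = 18 * 1025 * 1e-6 = 0.018450
w = 0.000669 m/s

0.000669


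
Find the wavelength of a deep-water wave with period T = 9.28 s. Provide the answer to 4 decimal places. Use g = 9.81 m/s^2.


L0 = g * T^2 / (2 * pi)
L0 = 9.81 * 9.28^2 / (2 * pi)
L0 = 9.81 * 86.1184 / 6.28319
L0 = 844.8215 / 6.28319
L0 = 134.4575 m

134.4575


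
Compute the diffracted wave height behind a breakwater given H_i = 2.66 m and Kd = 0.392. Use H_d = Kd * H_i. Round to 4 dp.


H_d = Kd * H_i
H_d = 0.392 * 2.66
H_d = 1.0427 m

1.0427


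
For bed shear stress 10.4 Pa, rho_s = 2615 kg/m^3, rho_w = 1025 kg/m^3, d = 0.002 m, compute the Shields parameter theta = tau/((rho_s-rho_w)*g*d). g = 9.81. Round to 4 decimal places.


theta = tau / ((rho_s - rho_w) * g * d)
rho_s - rho_w = 2615 - 1025 = 1590
Denominator = 1590 * 9.81 * 0.002 = 31.195800
theta = 10.4 / 31.195800
theta = 0.3334

0.3334


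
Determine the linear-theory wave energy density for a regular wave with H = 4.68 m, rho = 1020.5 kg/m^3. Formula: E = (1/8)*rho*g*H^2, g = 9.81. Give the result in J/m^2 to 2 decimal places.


E = (1/8) * rho * g * H^2
E = (1/8) * 1020.5 * 9.81 * 4.68^2
E = 0.125 * 1020.5 * 9.81 * 21.9024
E = 27408.40 J/m^2

27408.40


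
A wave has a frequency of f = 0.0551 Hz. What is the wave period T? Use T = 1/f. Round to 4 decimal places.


T = 1 / f
T = 1 / 0.0551
T = 18.1488 s

18.1488


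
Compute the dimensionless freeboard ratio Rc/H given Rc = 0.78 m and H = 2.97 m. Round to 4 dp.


Relative freeboard = Rc / H
= 0.78 / 2.97
= 0.2626

0.2626


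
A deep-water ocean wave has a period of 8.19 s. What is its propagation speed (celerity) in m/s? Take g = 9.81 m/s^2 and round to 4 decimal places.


We use the deep-water celerity formula:
C = g * T / (2 * pi)
C = 9.81 * 8.19 / (2 * 3.14159...)
C = 80.343900 / 6.283185
C = 12.7871 m/s

12.7871


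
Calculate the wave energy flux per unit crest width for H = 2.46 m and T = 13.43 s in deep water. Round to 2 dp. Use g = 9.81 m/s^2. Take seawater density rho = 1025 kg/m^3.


P = rho * g^2 * H^2 * T / (32 * pi)
P = 1025 * 9.81^2 * 2.46^2 * 13.43 / (32 * pi)
P = 1025 * 96.2361 * 6.0516 * 13.43 / 100.53096
P = 79745.88 W/m

79745.88


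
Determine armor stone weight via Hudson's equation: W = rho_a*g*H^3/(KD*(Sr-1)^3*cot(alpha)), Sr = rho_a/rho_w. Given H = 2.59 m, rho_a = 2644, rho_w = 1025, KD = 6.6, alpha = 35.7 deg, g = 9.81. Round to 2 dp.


Sr = rho_a / rho_w = 2644 / 1025 = 2.579512
(Sr - 1) = 1.579512
(Sr - 1)^3 = 3.940660
cot(35.7) = 1 / tan(35.7) = 1 / 0.718573 = 1.391647
Numerator = 2644 * 9.81 * 2.59^3 = 450640.0127
Denominator = 6.6 * 3.940660 * 1.391647 = 36.194456
W = 450640.0127 / 36.194456
W = 12450.53 N

12450.53


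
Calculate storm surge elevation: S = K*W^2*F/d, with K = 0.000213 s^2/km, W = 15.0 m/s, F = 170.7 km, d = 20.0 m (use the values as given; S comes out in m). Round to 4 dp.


S = K * W^2 * F / d
W^2 = 15.0^2 = 225.00
S = 0.000213 * 225.00 * 170.7 / 20.0
Numerator = 0.000213 * 225.00 * 170.7 = 8.180798
S = 8.180798 / 20.0 = 0.4090 m

0.4090


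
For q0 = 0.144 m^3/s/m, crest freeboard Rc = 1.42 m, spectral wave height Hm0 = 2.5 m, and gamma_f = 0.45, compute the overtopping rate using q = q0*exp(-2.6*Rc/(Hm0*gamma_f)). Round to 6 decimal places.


q = q0 * exp(-2.6 * Rc / (Hm0 * gamma_f))
Exponent = -2.6 * 1.42 / (2.5 * 0.45)
= -2.6 * 1.42 / 1.1250
= -3.281778
exp(-3.281778) = 0.037561
q = 0.144 * 0.037561
q = 0.005409 m^3/s/m

0.005409


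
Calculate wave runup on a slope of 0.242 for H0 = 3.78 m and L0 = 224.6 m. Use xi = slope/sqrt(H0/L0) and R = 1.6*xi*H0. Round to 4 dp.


xi = slope / sqrt(H0/L0)
H0/L0 = 3.78/224.6 = 0.016830
sqrt(0.016830) = 0.129730
xi = 0.242 / 0.129730 = 1.865410
R = 1.6 * xi * H0 = 1.6 * 1.865410 * 3.78
R = 11.2820 m

11.2820


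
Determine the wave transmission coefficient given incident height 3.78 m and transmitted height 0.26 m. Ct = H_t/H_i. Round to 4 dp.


Ct = H_t / H_i
Ct = 0.26 / 3.78
Ct = 0.0688

0.0688


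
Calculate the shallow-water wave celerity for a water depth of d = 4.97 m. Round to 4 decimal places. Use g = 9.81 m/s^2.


Using the shallow-water approximation:
C = sqrt(g * d) = sqrt(9.81 * 4.97)
C = sqrt(48.7557)
C = 6.9825 m/s

6.9825


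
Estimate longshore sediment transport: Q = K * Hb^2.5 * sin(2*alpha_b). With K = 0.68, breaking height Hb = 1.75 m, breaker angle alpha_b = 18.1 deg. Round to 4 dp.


Q = K * Hb^2.5 * sin(2 * alpha_b)
Hb^2.5 = 1.75^2.5 = 4.051307
sin(2 * 18.1) = sin(36.2) = 0.590606
Q = 0.68 * 4.051307 * 0.590606
Q = 1.6271 m^3/s

1.6271


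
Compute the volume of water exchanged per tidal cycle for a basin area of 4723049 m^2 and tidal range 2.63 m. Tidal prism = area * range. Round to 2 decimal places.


Tidal prism = Area * Tidal range
P = 4723049 * 2.63
P = 12421618.87 m^3

12421618.87


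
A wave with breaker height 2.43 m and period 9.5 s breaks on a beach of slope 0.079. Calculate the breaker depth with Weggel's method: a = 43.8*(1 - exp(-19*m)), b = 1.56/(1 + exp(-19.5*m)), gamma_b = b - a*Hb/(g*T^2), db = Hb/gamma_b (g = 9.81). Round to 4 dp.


a = 43.8 * (1 - exp(-19 * m))
exp(-19 * 0.079) = exp(-1.5010) = 0.222907
a = 43.8 * (1 - 0.222907) = 34.036667
b = 1.56 / (1 + exp(-19.5 * m))
exp(-19.5 * 0.079) = exp(-1.5405) = 0.214274
b = 1.56 / (1 + 0.214274) = 1.284718
Hb / (g * T^2) = 2.43 / (9.81 * 9.5^2) = 2.43 / 885.3525 = 0.00274467
gamma_b = b - a * Hb/(g*T^2) = 1.284718 - 34.036667 * 0.00274467 = 1.191299
db = Hb / gamma_b = 2.43 / 1.191299
db = 2.0398 m

2.0398


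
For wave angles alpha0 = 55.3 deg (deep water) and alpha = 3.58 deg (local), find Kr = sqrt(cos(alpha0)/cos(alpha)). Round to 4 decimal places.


Kr = sqrt(cos(alpha0) / cos(alpha))
cos(55.3) = 0.569280
cos(3.58) = 0.998049
Kr = sqrt(0.569280 / 0.998049)
Kr = sqrt(0.570393)
Kr = 0.7552

0.7552


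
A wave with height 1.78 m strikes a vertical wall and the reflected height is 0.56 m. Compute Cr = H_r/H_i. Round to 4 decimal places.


Cr = H_r / H_i
Cr = 0.56 / 1.78
Cr = 0.3146

0.3146


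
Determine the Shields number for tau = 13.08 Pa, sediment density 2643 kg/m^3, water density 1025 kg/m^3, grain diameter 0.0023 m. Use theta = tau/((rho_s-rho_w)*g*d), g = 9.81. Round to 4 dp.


theta = tau / ((rho_s - rho_w) * g * d)
rho_s - rho_w = 2643 - 1025 = 1618
Denominator = 1618 * 9.81 * 0.0023 = 36.506934
theta = 13.08 / 36.506934
theta = 0.3583

0.3583


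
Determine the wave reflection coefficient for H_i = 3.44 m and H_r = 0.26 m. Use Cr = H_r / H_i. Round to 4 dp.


Cr = H_r / H_i
Cr = 0.26 / 3.44
Cr = 0.0756

0.0756


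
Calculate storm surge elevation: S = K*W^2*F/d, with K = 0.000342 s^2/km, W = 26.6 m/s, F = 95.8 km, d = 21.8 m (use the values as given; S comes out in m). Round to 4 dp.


S = K * W^2 * F / d
W^2 = 26.6^2 = 707.56
S = 0.000342 * 707.56 * 95.8 / 21.8
Numerator = 0.000342 * 707.56 * 95.8 = 23.182213
S = 23.182213 / 21.8 = 1.0634 m

1.0634


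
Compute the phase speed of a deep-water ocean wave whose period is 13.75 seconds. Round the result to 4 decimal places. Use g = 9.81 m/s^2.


We use the deep-water celerity formula:
C = g * T / (2 * pi)
C = 9.81 * 13.75 / (2 * 3.14159...)
C = 134.887500 / 6.283185
C = 21.4680 m/s

21.4680


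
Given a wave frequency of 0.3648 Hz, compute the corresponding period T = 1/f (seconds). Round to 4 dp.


T = 1 / f
T = 1 / 0.3648
T = 2.7412 s

2.7412


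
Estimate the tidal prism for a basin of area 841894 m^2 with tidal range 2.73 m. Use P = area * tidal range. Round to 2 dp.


Tidal prism = Area * Tidal range
P = 841894 * 2.73
P = 2298370.62 m^3

2298370.62


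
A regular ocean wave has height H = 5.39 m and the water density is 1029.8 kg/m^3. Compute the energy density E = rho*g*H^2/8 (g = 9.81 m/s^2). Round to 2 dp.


E = (1/8) * rho * g * H^2
E = (1/8) * 1029.8 * 9.81 * 5.39^2
E = 0.125 * 1029.8 * 9.81 * 29.0521
E = 36686.77 J/m^2

36686.77


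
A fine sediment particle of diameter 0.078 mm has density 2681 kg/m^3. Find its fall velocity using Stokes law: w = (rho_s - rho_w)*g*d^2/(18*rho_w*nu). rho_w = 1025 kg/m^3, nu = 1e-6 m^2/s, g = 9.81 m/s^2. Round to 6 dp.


w = (rho_s - rho_w) * g * d^2 / (18 * rho_w * nu)
d = 0.078 mm = 0.000078 m
rho_s - rho_w = 2681 - 1025 = 1656
Numerator = 1656 * 9.81 * (0.000078)^2 = 0.000098836770
Denominator = 18 * 1025 * 1e-6 = 0.018450
w = 0.005357 m/s

0.005357


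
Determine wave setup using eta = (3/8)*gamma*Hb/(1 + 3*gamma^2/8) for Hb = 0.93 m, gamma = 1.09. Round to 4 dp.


eta = (3/8) * gamma * Hb / (1 + 3*gamma^2/8)
Numerator = (3/8) * 1.09 * 0.93 = 0.380138
Denominator = 1 + 3*1.09^2/8 = 1 + 0.445538 = 1.445538
eta = 0.380138 / 1.445538
eta = 0.2630 m

0.2630


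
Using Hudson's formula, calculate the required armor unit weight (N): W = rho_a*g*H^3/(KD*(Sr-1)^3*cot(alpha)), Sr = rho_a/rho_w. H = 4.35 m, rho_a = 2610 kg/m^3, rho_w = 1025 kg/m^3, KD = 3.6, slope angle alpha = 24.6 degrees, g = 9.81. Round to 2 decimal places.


Sr = rho_a / rho_w = 2610 / 1025 = 2.546341
(Sr - 1) = 1.546341
(Sr - 1)^3 = 3.697568
cot(24.6) = 1 / tan(24.6) = 1 / 0.457836 = 2.184189
Numerator = 2610 * 9.81 * 4.35^3 = 2107547.0828
Denominator = 3.6 * 3.697568 * 2.184189 = 29.074283
W = 2107547.0828 / 29.074283
W = 72488.36 N

72488.36


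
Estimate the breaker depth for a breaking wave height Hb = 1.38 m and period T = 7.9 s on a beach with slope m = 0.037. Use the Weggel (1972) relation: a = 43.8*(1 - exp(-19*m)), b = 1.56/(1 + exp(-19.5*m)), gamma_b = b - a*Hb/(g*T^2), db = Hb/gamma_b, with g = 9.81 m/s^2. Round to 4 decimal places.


a = 43.8 * (1 - exp(-19 * m))
exp(-19 * 0.037) = exp(-0.7030) = 0.495098
a = 43.8 * (1 - 0.495098) = 22.114717
b = 1.56 / (1 + exp(-19.5 * m))
exp(-19.5 * 0.037) = exp(-0.7215) = 0.486023
b = 1.56 / (1 + 0.486023) = 1.049782
Hb / (g * T^2) = 1.38 / (9.81 * 7.9^2) = 1.38 / 612.2421 = 0.00225401
gamma_b = b - a * Hb/(g*T^2) = 1.049782 - 22.114717 * 0.00225401 = 0.999935
db = Hb / gamma_b = 1.38 / 0.999935
db = 1.3801 m

1.3801


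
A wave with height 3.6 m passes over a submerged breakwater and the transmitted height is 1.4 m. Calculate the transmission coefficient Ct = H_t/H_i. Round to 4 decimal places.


Ct = H_t / H_i
Ct = 1.4 / 3.6
Ct = 0.3889

0.3889


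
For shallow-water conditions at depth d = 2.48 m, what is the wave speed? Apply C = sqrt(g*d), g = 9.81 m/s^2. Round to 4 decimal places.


Using the shallow-water approximation:
C = sqrt(g * d) = sqrt(9.81 * 2.48)
C = sqrt(24.3288)
C = 4.9324 m/s

4.9324


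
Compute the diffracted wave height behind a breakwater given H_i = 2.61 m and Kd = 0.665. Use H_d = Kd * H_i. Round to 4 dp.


H_d = Kd * H_i
H_d = 0.665 * 2.61
H_d = 1.7357 m

1.7357


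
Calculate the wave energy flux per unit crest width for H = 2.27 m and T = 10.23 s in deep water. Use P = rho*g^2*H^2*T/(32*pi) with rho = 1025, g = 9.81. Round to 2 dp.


P = rho * g^2 * H^2 * T / (32 * pi)
P = 1025 * 9.81^2 * 2.27^2 * 10.23 / (32 * pi)
P = 1025 * 96.2361 * 5.1529 * 10.23 / 100.53096
P = 51723.68 W/m

51723.68


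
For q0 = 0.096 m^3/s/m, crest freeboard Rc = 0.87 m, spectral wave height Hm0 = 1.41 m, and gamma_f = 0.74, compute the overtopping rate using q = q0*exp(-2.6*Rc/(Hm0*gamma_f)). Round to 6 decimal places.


q = q0 * exp(-2.6 * Rc / (Hm0 * gamma_f))
Exponent = -2.6 * 0.87 / (1.41 * 0.74)
= -2.6 * 0.87 / 1.0434
= -2.167913
exp(-2.167913) = 0.114416
q = 0.096 * 0.114416
q = 0.010984 m^3/s/m

0.010984


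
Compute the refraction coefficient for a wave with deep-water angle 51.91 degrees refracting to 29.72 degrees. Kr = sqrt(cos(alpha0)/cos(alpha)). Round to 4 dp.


Kr = sqrt(cos(alpha0) / cos(alpha))
cos(51.91) = 0.616899
cos(29.72) = 0.868459
Kr = sqrt(0.616899 / 0.868459)
Kr = sqrt(0.710337)
Kr = 0.8428

0.8428
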